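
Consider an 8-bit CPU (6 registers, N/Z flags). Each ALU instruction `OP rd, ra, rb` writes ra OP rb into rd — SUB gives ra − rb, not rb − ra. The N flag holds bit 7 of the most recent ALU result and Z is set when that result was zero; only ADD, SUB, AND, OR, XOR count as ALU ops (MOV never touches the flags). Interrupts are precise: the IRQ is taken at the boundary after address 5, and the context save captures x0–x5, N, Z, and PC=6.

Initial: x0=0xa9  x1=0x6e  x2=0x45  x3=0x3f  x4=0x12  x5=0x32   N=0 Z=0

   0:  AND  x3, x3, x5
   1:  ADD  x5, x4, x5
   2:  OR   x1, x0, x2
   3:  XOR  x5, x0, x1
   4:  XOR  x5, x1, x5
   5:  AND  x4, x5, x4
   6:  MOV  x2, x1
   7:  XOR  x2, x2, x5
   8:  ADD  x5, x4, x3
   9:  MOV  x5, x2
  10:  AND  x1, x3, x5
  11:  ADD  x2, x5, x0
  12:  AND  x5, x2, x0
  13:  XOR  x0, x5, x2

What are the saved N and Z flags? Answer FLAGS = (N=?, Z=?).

after  0: x0=0xa9 x1=0x6e x2=0x45 x3=0x32 x4=0x12 x5=0x32  N=0 Z=0
after  1: x0=0xa9 x1=0x6e x2=0x45 x3=0x32 x4=0x12 x5=0x44  N=0 Z=0
after  2: x0=0xa9 x1=0xed x2=0x45 x3=0x32 x4=0x12 x5=0x44  N=1 Z=0
after  3: x0=0xa9 x1=0xed x2=0x45 x3=0x32 x4=0x12 x5=0x44  N=0 Z=0
after  4: x0=0xa9 x1=0xed x2=0x45 x3=0x32 x4=0x12 x5=0xa9  N=1 Z=0
after  5: x0=0xa9 x1=0xed x2=0x45 x3=0x32 x4=0x00 x5=0xa9  N=0 Z=1
-- IRQ taken; context saved, return-PC = 6 --

FLAGS = (N=0, Z=1)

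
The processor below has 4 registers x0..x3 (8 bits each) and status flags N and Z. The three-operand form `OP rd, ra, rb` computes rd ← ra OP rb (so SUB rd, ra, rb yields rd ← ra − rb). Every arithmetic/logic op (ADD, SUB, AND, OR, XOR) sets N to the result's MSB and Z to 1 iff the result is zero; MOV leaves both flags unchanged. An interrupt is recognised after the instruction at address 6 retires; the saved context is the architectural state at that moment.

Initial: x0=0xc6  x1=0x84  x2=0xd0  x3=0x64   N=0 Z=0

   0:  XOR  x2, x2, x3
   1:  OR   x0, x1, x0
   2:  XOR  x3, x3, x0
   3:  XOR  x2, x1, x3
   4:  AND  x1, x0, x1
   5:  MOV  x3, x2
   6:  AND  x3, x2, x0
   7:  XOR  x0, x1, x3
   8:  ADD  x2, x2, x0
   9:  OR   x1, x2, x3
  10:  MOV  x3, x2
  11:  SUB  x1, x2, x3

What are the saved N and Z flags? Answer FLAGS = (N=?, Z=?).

FLAGS = (N=0, Z=0)

after  0: x0=0xc6 x1=0x84 x2=0xb4 x3=0x64  N=1 Z=0
after  1: x0=0xc6 x1=0x84 x2=0xb4 x3=0x64  N=1 Z=0
after  2: x0=0xc6 x1=0x84 x2=0xb4 x3=0xa2  N=1 Z=0
after  3: x0=0xc6 x1=0x84 x2=0x26 x3=0xa2  N=0 Z=0
after  4: x0=0xc6 x1=0x84 x2=0x26 x3=0xa2  N=1 Z=0
after  5: x0=0xc6 x1=0x84 x2=0x26 x3=0x26  N=1 Z=0
after  6: x0=0xc6 x1=0x84 x2=0x26 x3=0x06  N=0 Z=0
-- IRQ taken; context saved, return-PC = 7 --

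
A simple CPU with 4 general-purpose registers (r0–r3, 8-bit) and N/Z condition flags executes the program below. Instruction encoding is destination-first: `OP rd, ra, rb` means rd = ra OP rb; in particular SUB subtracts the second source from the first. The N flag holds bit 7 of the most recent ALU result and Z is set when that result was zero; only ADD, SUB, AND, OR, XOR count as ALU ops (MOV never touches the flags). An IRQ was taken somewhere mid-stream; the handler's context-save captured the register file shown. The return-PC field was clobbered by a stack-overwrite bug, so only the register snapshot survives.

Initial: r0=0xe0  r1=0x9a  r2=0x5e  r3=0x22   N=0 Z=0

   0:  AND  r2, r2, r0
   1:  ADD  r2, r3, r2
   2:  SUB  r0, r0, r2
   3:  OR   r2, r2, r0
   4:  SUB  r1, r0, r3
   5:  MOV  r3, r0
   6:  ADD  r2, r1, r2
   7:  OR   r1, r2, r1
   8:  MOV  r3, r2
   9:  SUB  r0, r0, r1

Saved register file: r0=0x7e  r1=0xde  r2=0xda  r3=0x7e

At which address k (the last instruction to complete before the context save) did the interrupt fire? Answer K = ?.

after  0: r0=0xe0 r1=0x9a r2=0x40 r3=0x22  N=0 Z=0
after  1: r0=0xe0 r1=0x9a r2=0x62 r3=0x22  N=0 Z=0
after  2: r0=0x7e r1=0x9a r2=0x62 r3=0x22  N=0 Z=0
after  3: r0=0x7e r1=0x9a r2=0x7e r3=0x22  N=0 Z=0
after  4: r0=0x7e r1=0x5c r2=0x7e r3=0x22  N=0 Z=0
after  5: r0=0x7e r1=0x5c r2=0x7e r3=0x7e  N=0 Z=0
after  6: r0=0x7e r1=0x5c r2=0xda r3=0x7e  N=1 Z=0
after  7: r0=0x7e r1=0xde r2=0xda r3=0x7e  N=1 Z=0
-- IRQ taken; context saved, return-PC = 8 --

K = 7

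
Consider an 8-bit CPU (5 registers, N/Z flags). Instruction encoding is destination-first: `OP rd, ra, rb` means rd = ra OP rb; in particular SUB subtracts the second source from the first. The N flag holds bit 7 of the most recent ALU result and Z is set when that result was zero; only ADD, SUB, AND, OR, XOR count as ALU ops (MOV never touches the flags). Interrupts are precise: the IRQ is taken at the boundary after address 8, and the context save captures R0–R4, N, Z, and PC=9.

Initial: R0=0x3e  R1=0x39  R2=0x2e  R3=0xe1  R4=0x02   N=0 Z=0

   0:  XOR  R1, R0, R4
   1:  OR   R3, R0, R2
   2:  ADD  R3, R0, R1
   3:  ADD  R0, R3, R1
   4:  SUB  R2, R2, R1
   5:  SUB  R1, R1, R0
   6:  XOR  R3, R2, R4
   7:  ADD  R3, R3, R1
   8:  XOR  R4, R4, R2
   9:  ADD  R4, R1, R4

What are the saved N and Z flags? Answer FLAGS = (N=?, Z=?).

after  0: R0=0x3e R1=0x3c R2=0x2e R3=0xe1 R4=0x02  N=0 Z=0
after  1: R0=0x3e R1=0x3c R2=0x2e R3=0x3e R4=0x02  N=0 Z=0
after  2: R0=0x3e R1=0x3c R2=0x2e R3=0x7a R4=0x02  N=0 Z=0
after  3: R0=0xb6 R1=0x3c R2=0x2e R3=0x7a R4=0x02  N=1 Z=0
after  4: R0=0xb6 R1=0x3c R2=0xf2 R3=0x7a R4=0x02  N=1 Z=0
after  5: R0=0xb6 R1=0x86 R2=0xf2 R3=0x7a R4=0x02  N=1 Z=0
after  6: R0=0xb6 R1=0x86 R2=0xf2 R3=0xf0 R4=0x02  N=1 Z=0
after  7: R0=0xb6 R1=0x86 R2=0xf2 R3=0x76 R4=0x02  N=0 Z=0
after  8: R0=0xb6 R1=0x86 R2=0xf2 R3=0x76 R4=0xf0  N=1 Z=0
-- IRQ taken; context saved, return-PC = 9 --

FLAGS = (N=1, Z=0)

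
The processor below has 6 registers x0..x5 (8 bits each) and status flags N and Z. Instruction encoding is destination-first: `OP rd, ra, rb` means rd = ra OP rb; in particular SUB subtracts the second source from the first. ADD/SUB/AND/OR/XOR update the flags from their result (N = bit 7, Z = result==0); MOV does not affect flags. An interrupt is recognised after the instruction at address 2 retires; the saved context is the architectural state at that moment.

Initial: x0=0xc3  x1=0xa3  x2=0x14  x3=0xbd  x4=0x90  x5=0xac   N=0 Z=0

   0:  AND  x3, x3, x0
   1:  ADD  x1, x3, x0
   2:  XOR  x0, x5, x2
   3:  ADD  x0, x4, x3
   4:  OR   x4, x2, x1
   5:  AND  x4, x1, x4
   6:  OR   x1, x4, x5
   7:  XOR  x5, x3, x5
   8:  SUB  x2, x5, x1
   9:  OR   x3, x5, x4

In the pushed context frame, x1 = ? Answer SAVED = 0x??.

SAVED = 0x44

after  0: x0=0xc3 x1=0xa3 x2=0x14 x3=0x81 x4=0x90 x5=0xac  N=1 Z=0
after  1: x0=0xc3 x1=0x44 x2=0x14 x3=0x81 x4=0x90 x5=0xac  N=0 Z=0
after  2: x0=0xb8 x1=0x44 x2=0x14 x3=0x81 x4=0x90 x5=0xac  N=1 Z=0
-- IRQ taken; context saved, return-PC = 3 --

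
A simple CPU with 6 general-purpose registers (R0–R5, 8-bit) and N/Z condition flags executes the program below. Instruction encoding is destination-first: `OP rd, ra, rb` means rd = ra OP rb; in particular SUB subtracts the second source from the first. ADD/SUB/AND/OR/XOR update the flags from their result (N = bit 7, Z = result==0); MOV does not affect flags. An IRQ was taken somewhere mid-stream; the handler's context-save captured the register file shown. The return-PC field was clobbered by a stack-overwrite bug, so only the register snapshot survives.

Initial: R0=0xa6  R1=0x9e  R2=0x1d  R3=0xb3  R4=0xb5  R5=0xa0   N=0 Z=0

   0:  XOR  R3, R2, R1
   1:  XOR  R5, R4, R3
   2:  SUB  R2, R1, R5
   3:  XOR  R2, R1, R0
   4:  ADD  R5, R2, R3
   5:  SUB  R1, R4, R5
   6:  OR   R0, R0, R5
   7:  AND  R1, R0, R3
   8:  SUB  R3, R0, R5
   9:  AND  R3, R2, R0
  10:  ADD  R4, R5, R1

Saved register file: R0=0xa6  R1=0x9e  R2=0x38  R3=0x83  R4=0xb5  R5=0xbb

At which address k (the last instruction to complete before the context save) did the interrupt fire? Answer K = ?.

K = 4

after  0: R0=0xa6 R1=0x9e R2=0x1d R3=0x83 R4=0xb5 R5=0xa0  N=1 Z=0
after  1: R0=0xa6 R1=0x9e R2=0x1d R3=0x83 R4=0xb5 R5=0x36  N=0 Z=0
after  2: R0=0xa6 R1=0x9e R2=0x68 R3=0x83 R4=0xb5 R5=0x36  N=0 Z=0
after  3: R0=0xa6 R1=0x9e R2=0x38 R3=0x83 R4=0xb5 R5=0x36  N=0 Z=0
after  4: R0=0xa6 R1=0x9e R2=0x38 R3=0x83 R4=0xb5 R5=0xbb  N=1 Z=0
-- IRQ taken; context saved, return-PC = 5 --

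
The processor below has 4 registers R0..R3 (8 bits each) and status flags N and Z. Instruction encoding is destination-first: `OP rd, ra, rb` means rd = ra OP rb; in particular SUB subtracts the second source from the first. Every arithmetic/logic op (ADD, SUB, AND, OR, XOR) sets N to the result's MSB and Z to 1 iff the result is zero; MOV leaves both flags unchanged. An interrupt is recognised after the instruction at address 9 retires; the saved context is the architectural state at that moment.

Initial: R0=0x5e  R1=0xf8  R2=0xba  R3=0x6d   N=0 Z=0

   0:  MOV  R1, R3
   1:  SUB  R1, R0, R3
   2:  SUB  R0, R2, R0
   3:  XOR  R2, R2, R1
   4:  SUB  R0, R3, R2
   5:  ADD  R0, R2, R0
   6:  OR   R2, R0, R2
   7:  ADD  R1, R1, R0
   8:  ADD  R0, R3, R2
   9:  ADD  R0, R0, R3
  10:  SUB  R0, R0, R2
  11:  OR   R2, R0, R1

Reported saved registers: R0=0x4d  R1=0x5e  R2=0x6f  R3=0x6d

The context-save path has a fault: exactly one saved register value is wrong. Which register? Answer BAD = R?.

BAD = R0

after  0: R0=0x5e R1=0x6d R2=0xba R3=0x6d  N=0 Z=0
after  1: R0=0x5e R1=0xf1 R2=0xba R3=0x6d  N=1 Z=0
after  2: R0=0x5c R1=0xf1 R2=0xba R3=0x6d  N=0 Z=0
after  3: R0=0x5c R1=0xf1 R2=0x4b R3=0x6d  N=0 Z=0
after  4: R0=0x22 R1=0xf1 R2=0x4b R3=0x6d  N=0 Z=0
after  5: R0=0x6d R1=0xf1 R2=0x4b R3=0x6d  N=0 Z=0
after  6: R0=0x6d R1=0xf1 R2=0x6f R3=0x6d  N=0 Z=0
after  7: R0=0x6d R1=0x5e R2=0x6f R3=0x6d  N=0 Z=0
after  8: R0=0xdc R1=0x5e R2=0x6f R3=0x6d  N=1 Z=0
after  9: R0=0x49 R1=0x5e R2=0x6f R3=0x6d  N=0 Z=0
-- IRQ taken; context saved, return-PC = 10 --
mismatch: R0: reported 0x4d vs actual 0x49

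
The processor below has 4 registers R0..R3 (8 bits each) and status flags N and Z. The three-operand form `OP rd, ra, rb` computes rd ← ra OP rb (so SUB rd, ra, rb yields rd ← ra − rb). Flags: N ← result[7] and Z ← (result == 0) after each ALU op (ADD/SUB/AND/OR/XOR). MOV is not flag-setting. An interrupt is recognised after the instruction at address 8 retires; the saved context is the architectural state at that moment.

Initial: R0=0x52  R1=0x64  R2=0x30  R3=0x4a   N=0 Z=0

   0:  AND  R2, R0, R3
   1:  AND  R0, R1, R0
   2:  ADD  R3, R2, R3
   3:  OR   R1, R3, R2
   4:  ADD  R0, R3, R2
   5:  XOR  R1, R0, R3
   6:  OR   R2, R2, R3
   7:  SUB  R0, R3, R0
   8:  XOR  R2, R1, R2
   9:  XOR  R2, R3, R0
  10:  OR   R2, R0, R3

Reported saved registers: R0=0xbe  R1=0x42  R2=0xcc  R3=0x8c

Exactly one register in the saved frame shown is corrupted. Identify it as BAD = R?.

BAD = R2

after  0: R0=0x52 R1=0x64 R2=0x42 R3=0x4a  N=0 Z=0
after  1: R0=0x40 R1=0x64 R2=0x42 R3=0x4a  N=0 Z=0
after  2: R0=0x40 R1=0x64 R2=0x42 R3=0x8c  N=1 Z=0
after  3: R0=0x40 R1=0xce R2=0x42 R3=0x8c  N=1 Z=0
after  4: R0=0xce R1=0xce R2=0x42 R3=0x8c  N=1 Z=0
after  5: R0=0xce R1=0x42 R2=0x42 R3=0x8c  N=0 Z=0
after  6: R0=0xce R1=0x42 R2=0xce R3=0x8c  N=1 Z=0
after  7: R0=0xbe R1=0x42 R2=0xce R3=0x8c  N=1 Z=0
after  8: R0=0xbe R1=0x42 R2=0x8c R3=0x8c  N=1 Z=0
-- IRQ taken; context saved, return-PC = 9 --
mismatch: R2: reported 0xcc vs actual 0x8c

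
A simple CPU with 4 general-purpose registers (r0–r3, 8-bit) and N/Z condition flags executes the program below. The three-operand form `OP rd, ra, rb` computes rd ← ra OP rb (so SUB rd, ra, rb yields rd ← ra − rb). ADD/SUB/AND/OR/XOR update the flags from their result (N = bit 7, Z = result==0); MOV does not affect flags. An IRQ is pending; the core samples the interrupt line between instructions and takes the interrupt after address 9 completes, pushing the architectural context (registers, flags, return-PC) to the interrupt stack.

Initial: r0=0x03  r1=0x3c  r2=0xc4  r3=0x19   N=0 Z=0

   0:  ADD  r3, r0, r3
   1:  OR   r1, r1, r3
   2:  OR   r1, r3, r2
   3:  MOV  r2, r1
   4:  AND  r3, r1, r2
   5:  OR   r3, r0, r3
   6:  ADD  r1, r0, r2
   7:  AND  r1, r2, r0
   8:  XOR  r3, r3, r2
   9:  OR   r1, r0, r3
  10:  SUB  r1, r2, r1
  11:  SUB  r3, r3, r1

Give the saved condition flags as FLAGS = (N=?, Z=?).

after  0: r0=0x03 r1=0x3c r2=0xc4 r3=0x1c  N=0 Z=0
after  1: r0=0x03 r1=0x3c r2=0xc4 r3=0x1c  N=0 Z=0
after  2: r0=0x03 r1=0xdc r2=0xc4 r3=0x1c  N=1 Z=0
after  3: r0=0x03 r1=0xdc r2=0xdc r3=0x1c  N=1 Z=0
after  4: r0=0x03 r1=0xdc r2=0xdc r3=0xdc  N=1 Z=0
after  5: r0=0x03 r1=0xdc r2=0xdc r3=0xdf  N=1 Z=0
after  6: r0=0x03 r1=0xdf r2=0xdc r3=0xdf  N=1 Z=0
after  7: r0=0x03 r1=0x00 r2=0xdc r3=0xdf  N=0 Z=1
after  8: r0=0x03 r1=0x00 r2=0xdc r3=0x03  N=0 Z=0
after  9: r0=0x03 r1=0x03 r2=0xdc r3=0x03  N=0 Z=0
-- IRQ taken; context saved, return-PC = 10 --

FLAGS = (N=0, Z=0)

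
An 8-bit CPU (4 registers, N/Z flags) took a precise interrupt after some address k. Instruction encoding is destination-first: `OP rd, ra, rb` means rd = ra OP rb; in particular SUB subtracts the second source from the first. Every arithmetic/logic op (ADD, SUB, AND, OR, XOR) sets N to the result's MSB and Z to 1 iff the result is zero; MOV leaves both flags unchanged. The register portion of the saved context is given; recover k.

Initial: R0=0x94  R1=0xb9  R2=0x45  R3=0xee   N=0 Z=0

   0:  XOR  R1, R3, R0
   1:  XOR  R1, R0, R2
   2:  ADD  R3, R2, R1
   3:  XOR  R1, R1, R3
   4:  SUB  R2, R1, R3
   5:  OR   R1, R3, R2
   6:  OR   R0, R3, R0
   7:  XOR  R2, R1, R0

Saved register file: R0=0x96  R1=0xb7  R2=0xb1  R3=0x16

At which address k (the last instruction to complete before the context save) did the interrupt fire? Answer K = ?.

K = 6

after  0: R0=0x94 R1=0x7a R2=0x45 R3=0xee  N=0 Z=0
after  1: R0=0x94 R1=0xd1 R2=0x45 R3=0xee  N=1 Z=0
after  2: R0=0x94 R1=0xd1 R2=0x45 R3=0x16  N=0 Z=0
after  3: R0=0x94 R1=0xc7 R2=0x45 R3=0x16  N=1 Z=0
after  4: R0=0x94 R1=0xc7 R2=0xb1 R3=0x16  N=1 Z=0
after  5: R0=0x94 R1=0xb7 R2=0xb1 R3=0x16  N=1 Z=0
after  6: R0=0x96 R1=0xb7 R2=0xb1 R3=0x16  N=1 Z=0
-- IRQ taken; context saved, return-PC = 7 --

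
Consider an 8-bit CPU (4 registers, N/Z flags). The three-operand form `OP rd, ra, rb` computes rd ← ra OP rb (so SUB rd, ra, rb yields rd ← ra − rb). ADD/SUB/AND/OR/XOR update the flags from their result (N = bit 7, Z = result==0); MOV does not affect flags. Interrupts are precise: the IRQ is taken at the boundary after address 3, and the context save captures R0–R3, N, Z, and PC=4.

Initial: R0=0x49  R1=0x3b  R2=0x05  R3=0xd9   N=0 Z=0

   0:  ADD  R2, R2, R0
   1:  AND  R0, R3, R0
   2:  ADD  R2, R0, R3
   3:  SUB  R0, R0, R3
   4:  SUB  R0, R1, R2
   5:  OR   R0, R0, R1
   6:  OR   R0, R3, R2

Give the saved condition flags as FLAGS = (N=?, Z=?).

after  0: R0=0x49 R1=0x3b R2=0x4e R3=0xd9  N=0 Z=0
after  1: R0=0x49 R1=0x3b R2=0x4e R3=0xd9  N=0 Z=0
after  2: R0=0x49 R1=0x3b R2=0x22 R3=0xd9  N=0 Z=0
after  3: R0=0x70 R1=0x3b R2=0x22 R3=0xd9  N=0 Z=0
-- IRQ taken; context saved, return-PC = 4 --

FLAGS = (N=0, Z=0)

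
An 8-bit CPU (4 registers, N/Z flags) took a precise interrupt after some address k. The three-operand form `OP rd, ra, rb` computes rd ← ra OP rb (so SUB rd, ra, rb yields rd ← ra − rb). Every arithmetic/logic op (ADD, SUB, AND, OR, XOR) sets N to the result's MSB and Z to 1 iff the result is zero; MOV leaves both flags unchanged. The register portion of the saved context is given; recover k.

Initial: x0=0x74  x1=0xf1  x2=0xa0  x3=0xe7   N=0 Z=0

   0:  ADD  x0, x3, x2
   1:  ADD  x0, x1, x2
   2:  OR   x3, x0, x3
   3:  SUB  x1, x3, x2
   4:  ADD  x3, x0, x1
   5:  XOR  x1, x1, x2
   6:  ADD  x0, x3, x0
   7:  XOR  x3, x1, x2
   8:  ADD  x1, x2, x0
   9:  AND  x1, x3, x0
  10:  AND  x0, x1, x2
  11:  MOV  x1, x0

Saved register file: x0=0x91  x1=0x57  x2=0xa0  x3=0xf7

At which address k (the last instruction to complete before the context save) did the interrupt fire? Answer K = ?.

after  0: x0=0x87 x1=0xf1 x2=0xa0 x3=0xe7  N=1 Z=0
after  1: x0=0x91 x1=0xf1 x2=0xa0 x3=0xe7  N=1 Z=0
after  2: x0=0x91 x1=0xf1 x2=0xa0 x3=0xf7  N=1 Z=0
after  3: x0=0x91 x1=0x57 x2=0xa0 x3=0xf7  N=0 Z=0
-- IRQ taken; context saved, return-PC = 4 --

K = 3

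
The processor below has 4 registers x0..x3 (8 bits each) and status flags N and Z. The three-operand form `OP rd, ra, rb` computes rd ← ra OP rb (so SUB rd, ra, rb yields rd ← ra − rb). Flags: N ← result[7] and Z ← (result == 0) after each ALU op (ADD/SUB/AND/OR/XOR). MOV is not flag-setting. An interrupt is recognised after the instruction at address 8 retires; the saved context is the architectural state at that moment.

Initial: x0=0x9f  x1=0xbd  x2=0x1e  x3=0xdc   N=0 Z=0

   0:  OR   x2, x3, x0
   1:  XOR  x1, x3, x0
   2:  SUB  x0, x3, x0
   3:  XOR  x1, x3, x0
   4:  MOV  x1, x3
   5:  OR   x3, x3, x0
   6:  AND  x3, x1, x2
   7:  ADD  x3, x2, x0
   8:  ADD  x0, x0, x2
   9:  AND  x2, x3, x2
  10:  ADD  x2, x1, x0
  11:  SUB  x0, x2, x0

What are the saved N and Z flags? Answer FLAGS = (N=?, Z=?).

after  0: x0=0x9f x1=0xbd x2=0xdf x3=0xdc  N=1 Z=0
after  1: x0=0x9f x1=0x43 x2=0xdf x3=0xdc  N=0 Z=0
after  2: x0=0x3d x1=0x43 x2=0xdf x3=0xdc  N=0 Z=0
after  3: x0=0x3d x1=0xe1 x2=0xdf x3=0xdc  N=1 Z=0
after  4: x0=0x3d x1=0xdc x2=0xdf x3=0xdc  N=1 Z=0
after  5: x0=0x3d x1=0xdc x2=0xdf x3=0xfd  N=1 Z=0
after  6: x0=0x3d x1=0xdc x2=0xdf x3=0xdc  N=1 Z=0
after  7: x0=0x3d x1=0xdc x2=0xdf x3=0x1c  N=0 Z=0
after  8: x0=0x1c x1=0xdc x2=0xdf x3=0x1c  N=0 Z=0
-- IRQ taken; context saved, return-PC = 9 --

FLAGS = (N=0, Z=0)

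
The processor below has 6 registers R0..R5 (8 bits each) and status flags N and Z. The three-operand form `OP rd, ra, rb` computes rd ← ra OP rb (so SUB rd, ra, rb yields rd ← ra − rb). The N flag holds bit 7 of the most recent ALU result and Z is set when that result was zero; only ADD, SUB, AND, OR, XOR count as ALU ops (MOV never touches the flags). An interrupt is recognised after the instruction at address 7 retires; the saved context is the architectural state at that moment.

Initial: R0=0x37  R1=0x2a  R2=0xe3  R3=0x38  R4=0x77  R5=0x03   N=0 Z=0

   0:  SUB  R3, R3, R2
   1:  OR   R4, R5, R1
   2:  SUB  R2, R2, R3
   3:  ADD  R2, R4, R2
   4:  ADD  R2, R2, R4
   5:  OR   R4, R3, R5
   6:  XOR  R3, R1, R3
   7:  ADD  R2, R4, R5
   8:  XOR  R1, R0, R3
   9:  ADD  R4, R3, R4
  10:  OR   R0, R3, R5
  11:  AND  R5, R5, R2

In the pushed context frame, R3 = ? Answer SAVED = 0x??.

SAVED = 0x7f

after  0: R0=0x37 R1=0x2a R2=0xe3 R3=0x55 R4=0x77 R5=0x03  N=0 Z=0
after  1: R0=0x37 R1=0x2a R2=0xe3 R3=0x55 R4=0x2b R5=0x03  N=0 Z=0
after  2: R0=0x37 R1=0x2a R2=0x8e R3=0x55 R4=0x2b R5=0x03  N=1 Z=0
after  3: R0=0x37 R1=0x2a R2=0xb9 R3=0x55 R4=0x2b R5=0x03  N=1 Z=0
after  4: R0=0x37 R1=0x2a R2=0xe4 R3=0x55 R4=0x2b R5=0x03  N=1 Z=0
after  5: R0=0x37 R1=0x2a R2=0xe4 R3=0x55 R4=0x57 R5=0x03  N=0 Z=0
after  6: R0=0x37 R1=0x2a R2=0xe4 R3=0x7f R4=0x57 R5=0x03  N=0 Z=0
after  7: R0=0x37 R1=0x2a R2=0x5a R3=0x7f R4=0x57 R5=0x03  N=0 Z=0
-- IRQ taken; context saved, return-PC = 8 --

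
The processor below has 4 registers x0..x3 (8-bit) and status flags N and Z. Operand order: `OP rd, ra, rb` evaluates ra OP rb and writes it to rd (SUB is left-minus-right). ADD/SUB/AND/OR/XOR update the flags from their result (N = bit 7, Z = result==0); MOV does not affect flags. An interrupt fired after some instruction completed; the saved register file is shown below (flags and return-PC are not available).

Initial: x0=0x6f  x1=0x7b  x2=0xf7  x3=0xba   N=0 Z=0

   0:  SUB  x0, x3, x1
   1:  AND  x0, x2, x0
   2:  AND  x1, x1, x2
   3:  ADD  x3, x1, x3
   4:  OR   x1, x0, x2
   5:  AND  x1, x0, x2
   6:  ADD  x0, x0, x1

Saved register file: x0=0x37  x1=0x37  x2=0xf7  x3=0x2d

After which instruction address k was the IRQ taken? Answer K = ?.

after  0: x0=0x3f x1=0x7b x2=0xf7 x3=0xba  N=0 Z=0
after  1: x0=0x37 x1=0x7b x2=0xf7 x3=0xba  N=0 Z=0
after  2: x0=0x37 x1=0x73 x2=0xf7 x3=0xba  N=0 Z=0
after  3: x0=0x37 x1=0x73 x2=0xf7 x3=0x2d  N=0 Z=0
after  4: x0=0x37 x1=0xf7 x2=0xf7 x3=0x2d  N=1 Z=0
after  5: x0=0x37 x1=0x37 x2=0xf7 x3=0x2d  N=0 Z=0
-- IRQ taken; context saved, return-PC = 6 --

K = 5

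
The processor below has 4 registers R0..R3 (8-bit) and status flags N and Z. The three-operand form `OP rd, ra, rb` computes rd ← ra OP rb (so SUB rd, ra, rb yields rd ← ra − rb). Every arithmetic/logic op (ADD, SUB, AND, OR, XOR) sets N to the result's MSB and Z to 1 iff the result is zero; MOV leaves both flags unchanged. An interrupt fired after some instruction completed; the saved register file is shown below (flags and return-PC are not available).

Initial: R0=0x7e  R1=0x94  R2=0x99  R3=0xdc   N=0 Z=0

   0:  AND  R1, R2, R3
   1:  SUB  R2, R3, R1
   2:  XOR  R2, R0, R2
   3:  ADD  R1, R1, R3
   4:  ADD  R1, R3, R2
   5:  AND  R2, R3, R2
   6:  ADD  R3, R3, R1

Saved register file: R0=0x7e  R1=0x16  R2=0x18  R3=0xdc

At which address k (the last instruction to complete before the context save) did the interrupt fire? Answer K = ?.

after  0: R0=0x7e R1=0x98 R2=0x99 R3=0xdc  N=1 Z=0
after  1: R0=0x7e R1=0x98 R2=0x44 R3=0xdc  N=0 Z=0
after  2: R0=0x7e R1=0x98 R2=0x3a R3=0xdc  N=0 Z=0
after  3: R0=0x7e R1=0x74 R2=0x3a R3=0xdc  N=0 Z=0
after  4: R0=0x7e R1=0x16 R2=0x3a R3=0xdc  N=0 Z=0
after  5: R0=0x7e R1=0x16 R2=0x18 R3=0xdc  N=0 Z=0
-- IRQ taken; context saved, return-PC = 6 --

K = 5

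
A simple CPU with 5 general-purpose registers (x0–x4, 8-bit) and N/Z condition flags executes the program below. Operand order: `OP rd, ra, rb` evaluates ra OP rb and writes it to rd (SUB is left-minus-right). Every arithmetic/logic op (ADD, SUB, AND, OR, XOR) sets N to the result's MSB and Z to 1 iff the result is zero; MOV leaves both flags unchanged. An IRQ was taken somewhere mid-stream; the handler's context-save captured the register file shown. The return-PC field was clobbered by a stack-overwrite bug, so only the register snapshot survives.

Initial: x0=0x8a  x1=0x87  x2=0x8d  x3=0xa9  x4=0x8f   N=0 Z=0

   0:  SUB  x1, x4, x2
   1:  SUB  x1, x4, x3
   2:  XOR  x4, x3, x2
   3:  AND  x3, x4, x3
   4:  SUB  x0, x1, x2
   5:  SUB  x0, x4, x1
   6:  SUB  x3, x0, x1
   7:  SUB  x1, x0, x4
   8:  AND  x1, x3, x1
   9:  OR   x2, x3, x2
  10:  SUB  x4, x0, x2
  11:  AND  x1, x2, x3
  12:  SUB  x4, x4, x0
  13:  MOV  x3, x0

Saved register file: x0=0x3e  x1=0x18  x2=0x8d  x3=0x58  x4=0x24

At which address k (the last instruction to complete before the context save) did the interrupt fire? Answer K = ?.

after  0: x0=0x8a x1=0x02 x2=0x8d x3=0xa9 x4=0x8f  N=0 Z=0
after  1: x0=0x8a x1=0xe6 x2=0x8d x3=0xa9 x4=0x8f  N=1 Z=0
after  2: x0=0x8a x1=0xe6 x2=0x8d x3=0xa9 x4=0x24  N=0 Z=0
after  3: x0=0x8a x1=0xe6 x2=0x8d x3=0x20 x4=0x24  N=0 Z=0
after  4: x0=0x59 x1=0xe6 x2=0x8d x3=0x20 x4=0x24  N=0 Z=0
after  5: x0=0x3e x1=0xe6 x2=0x8d x3=0x20 x4=0x24  N=0 Z=0
after  6: x0=0x3e x1=0xe6 x2=0x8d x3=0x58 x4=0x24  N=0 Z=0
after  7: x0=0x3e x1=0x1a x2=0x8d x3=0x58 x4=0x24  N=0 Z=0
after  8: x0=0x3e x1=0x18 x2=0x8d x3=0x58 x4=0x24  N=0 Z=0
-- IRQ taken; context saved, return-PC = 9 --

K = 8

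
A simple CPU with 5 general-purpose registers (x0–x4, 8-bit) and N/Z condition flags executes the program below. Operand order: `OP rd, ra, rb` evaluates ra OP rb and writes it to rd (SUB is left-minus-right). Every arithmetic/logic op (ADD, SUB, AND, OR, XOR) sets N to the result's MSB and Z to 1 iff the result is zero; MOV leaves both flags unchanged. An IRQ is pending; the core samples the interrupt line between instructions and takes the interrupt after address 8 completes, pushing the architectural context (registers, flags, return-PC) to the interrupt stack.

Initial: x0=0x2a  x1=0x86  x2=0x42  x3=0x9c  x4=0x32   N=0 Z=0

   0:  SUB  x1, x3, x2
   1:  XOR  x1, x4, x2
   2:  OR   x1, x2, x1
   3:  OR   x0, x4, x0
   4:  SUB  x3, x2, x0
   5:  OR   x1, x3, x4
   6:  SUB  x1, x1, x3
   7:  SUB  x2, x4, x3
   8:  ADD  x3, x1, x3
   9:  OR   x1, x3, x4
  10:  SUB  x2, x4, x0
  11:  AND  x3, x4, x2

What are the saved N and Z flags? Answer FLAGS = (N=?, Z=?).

after  0: x0=0x2a x1=0x5a x2=0x42 x3=0x9c x4=0x32  N=0 Z=0
after  1: x0=0x2a x1=0x70 x2=0x42 x3=0x9c x4=0x32  N=0 Z=0
after  2: x0=0x2a x1=0x72 x2=0x42 x3=0x9c x4=0x32  N=0 Z=0
after  3: x0=0x3a x1=0x72 x2=0x42 x3=0x9c x4=0x32  N=0 Z=0
after  4: x0=0x3a x1=0x72 x2=0x42 x3=0x08 x4=0x32  N=0 Z=0
after  5: x0=0x3a x1=0x3a x2=0x42 x3=0x08 x4=0x32  N=0 Z=0
after  6: x0=0x3a x1=0x32 x2=0x42 x3=0x08 x4=0x32  N=0 Z=0
after  7: x0=0x3a x1=0x32 x2=0x2a x3=0x08 x4=0x32  N=0 Z=0
after  8: x0=0x3a x1=0x32 x2=0x2a x3=0x3a x4=0x32  N=0 Z=0
-- IRQ taken; context saved, return-PC = 9 --

FLAGS = (N=0, Z=0)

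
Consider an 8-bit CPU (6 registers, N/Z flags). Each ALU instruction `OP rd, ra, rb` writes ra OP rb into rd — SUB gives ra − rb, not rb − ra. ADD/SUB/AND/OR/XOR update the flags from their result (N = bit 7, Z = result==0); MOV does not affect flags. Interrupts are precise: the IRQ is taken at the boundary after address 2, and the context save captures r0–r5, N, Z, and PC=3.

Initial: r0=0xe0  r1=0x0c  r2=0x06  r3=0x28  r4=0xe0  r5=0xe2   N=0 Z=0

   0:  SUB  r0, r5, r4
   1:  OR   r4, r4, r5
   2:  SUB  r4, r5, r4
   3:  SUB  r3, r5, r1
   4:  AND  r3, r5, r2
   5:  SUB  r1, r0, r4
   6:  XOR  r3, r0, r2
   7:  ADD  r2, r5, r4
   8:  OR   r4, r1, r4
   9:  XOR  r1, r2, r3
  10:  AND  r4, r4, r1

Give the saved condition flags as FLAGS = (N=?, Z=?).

after  0: r0=0x02 r1=0x0c r2=0x06 r3=0x28 r4=0xe0 r5=0xe2  N=0 Z=0
after  1: r0=0x02 r1=0x0c r2=0x06 r3=0x28 r4=0xe2 r5=0xe2  N=1 Z=0
after  2: r0=0x02 r1=0x0c r2=0x06 r3=0x28 r4=0x00 r5=0xe2  N=0 Z=1
-- IRQ taken; context saved, return-PC = 3 --

FLAGS = (N=0, Z=1)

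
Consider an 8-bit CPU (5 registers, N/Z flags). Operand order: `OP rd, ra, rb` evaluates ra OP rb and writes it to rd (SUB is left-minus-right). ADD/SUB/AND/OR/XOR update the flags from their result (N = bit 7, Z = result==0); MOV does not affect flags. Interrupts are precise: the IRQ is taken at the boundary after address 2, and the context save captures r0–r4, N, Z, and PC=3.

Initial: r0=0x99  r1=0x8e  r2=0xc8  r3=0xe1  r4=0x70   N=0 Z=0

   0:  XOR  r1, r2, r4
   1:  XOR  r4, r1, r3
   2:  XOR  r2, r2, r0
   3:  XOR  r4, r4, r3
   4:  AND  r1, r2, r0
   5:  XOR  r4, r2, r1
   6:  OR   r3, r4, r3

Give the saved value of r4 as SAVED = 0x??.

SAVED = 0x59

after  0: r0=0x99 r1=0xb8 r2=0xc8 r3=0xe1 r4=0x70  N=1 Z=0
after  1: r0=0x99 r1=0xb8 r2=0xc8 r3=0xe1 r4=0x59  N=0 Z=0
after  2: r0=0x99 r1=0xb8 r2=0x51 r3=0xe1 r4=0x59  N=0 Z=0
-- IRQ taken; context saved, return-PC = 3 --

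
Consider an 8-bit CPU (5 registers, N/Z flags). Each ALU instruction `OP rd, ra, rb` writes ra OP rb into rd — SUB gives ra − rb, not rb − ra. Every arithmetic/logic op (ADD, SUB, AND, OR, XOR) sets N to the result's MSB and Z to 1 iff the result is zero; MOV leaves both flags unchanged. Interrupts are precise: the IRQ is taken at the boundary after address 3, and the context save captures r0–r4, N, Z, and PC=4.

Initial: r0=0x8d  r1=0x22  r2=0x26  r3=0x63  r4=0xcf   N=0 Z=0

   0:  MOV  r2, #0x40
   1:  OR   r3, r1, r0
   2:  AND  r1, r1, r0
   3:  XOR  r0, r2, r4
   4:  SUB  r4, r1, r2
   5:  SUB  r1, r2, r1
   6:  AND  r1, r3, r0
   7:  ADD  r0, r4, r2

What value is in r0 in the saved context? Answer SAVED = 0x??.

after  0: r0=0x8d r1=0x22 r2=0x40 r3=0x63 r4=0xcf  N=0 Z=0
after  1: r0=0x8d r1=0x22 r2=0x40 r3=0xaf r4=0xcf  N=1 Z=0
after  2: r0=0x8d r1=0x00 r2=0x40 r3=0xaf r4=0xcf  N=0 Z=1
after  3: r0=0x8f r1=0x00 r2=0x40 r3=0xaf r4=0xcf  N=1 Z=0
-- IRQ taken; context saved, return-PC = 4 --

SAVED = 0x8f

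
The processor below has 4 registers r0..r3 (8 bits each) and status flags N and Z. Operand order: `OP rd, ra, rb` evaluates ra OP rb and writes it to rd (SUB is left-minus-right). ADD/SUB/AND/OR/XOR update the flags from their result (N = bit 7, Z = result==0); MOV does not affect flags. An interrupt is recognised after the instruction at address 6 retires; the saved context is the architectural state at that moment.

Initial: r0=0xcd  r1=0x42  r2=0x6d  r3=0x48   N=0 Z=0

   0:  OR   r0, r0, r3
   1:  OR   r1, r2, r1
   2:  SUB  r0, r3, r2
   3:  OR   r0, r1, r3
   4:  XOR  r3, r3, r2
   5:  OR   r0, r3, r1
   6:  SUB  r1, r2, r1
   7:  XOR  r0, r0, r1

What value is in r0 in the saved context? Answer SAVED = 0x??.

SAVED = 0x6f

after  0: r0=0xcd r1=0x42 r2=0x6d r3=0x48  N=1 Z=0
after  1: r0=0xcd r1=0x6f r2=0x6d r3=0x48  N=0 Z=0
after  2: r0=0xdb r1=0x6f r2=0x6d r3=0x48  N=1 Z=0
after  3: r0=0x6f r1=0x6f r2=0x6d r3=0x48  N=0 Z=0
after  4: r0=0x6f r1=0x6f r2=0x6d r3=0x25  N=0 Z=0
after  5: r0=0x6f r1=0x6f r2=0x6d r3=0x25  N=0 Z=0
after  6: r0=0x6f r1=0xfe r2=0x6d r3=0x25  N=1 Z=0
-- IRQ taken; context saved, return-PC = 7 --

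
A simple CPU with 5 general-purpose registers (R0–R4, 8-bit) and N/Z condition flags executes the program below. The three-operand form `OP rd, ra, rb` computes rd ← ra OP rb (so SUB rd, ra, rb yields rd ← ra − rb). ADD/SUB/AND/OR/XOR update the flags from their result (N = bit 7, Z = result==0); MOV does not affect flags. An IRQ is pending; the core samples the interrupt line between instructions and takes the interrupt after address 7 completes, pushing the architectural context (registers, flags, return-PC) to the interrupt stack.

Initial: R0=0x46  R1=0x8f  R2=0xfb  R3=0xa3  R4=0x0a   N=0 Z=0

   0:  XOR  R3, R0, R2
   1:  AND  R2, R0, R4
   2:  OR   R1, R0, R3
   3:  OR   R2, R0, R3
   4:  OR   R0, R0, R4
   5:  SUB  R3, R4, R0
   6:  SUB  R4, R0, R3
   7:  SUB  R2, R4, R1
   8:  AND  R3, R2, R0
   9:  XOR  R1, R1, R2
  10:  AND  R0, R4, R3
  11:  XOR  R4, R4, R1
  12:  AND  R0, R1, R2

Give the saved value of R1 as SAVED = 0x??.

SAVED = 0xff

after  0: R0=0x46 R1=0x8f R2=0xfb R3=0xbd R4=0x0a  N=1 Z=0
after  1: R0=0x46 R1=0x8f R2=0x02 R3=0xbd R4=0x0a  N=0 Z=0
after  2: R0=0x46 R1=0xff R2=0x02 R3=0xbd R4=0x0a  N=1 Z=0
after  3: R0=0x46 R1=0xff R2=0xff R3=0xbd R4=0x0a  N=1 Z=0
after  4: R0=0x4e R1=0xff R2=0xff R3=0xbd R4=0x0a  N=0 Z=0
after  5: R0=0x4e R1=0xff R2=0xff R3=0xbc R4=0x0a  N=1 Z=0
after  6: R0=0x4e R1=0xff R2=0xff R3=0xbc R4=0x92  N=1 Z=0
after  7: R0=0x4e R1=0xff R2=0x93 R3=0xbc R4=0x92  N=1 Z=0
-- IRQ taken; context saved, return-PC = 8 --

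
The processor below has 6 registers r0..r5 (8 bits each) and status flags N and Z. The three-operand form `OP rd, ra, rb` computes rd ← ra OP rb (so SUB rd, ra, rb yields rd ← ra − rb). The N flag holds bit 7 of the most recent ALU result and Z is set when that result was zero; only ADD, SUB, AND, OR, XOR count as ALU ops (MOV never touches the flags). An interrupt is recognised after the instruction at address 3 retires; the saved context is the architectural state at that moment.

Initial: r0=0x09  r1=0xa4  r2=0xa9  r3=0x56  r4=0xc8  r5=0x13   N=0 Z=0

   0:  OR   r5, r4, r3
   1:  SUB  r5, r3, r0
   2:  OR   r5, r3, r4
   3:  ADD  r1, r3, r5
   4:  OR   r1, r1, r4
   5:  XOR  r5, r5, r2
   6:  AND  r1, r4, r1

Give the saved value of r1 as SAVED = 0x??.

after  0: r0=0x09 r1=0xa4 r2=0xa9 r3=0x56 r4=0xc8 r5=0xde  N=1 Z=0
after  1: r0=0x09 r1=0xa4 r2=0xa9 r3=0x56 r4=0xc8 r5=0x4d  N=0 Z=0
after  2: r0=0x09 r1=0xa4 r2=0xa9 r3=0x56 r4=0xc8 r5=0xde  N=1 Z=0
after  3: r0=0x09 r1=0x34 r2=0xa9 r3=0x56 r4=0xc8 r5=0xde  N=0 Z=0
-- IRQ taken; context saved, return-PC = 4 --

SAVED = 0x34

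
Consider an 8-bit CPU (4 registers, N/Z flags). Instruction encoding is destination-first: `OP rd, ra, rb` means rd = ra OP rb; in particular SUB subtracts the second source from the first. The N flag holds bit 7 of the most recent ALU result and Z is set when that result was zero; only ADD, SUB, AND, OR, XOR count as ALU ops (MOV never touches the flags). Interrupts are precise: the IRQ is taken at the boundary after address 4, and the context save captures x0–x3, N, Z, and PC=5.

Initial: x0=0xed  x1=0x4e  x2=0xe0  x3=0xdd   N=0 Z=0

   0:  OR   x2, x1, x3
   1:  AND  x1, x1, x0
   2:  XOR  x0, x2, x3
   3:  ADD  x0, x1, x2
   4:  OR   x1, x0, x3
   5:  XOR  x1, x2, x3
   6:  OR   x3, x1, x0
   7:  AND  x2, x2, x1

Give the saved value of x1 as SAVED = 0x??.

after  0: x0=0xed x1=0x4e x2=0xdf x3=0xdd  N=1 Z=0
after  1: x0=0xed x1=0x4c x2=0xdf x3=0xdd  N=0 Z=0
after  2: x0=0x02 x1=0x4c x2=0xdf x3=0xdd  N=0 Z=0
after  3: x0=0x2b x1=0x4c x2=0xdf x3=0xdd  N=0 Z=0
after  4: x0=0x2b x1=0xff x2=0xdf x3=0xdd  N=1 Z=0
-- IRQ taken; context saved, return-PC = 5 --

SAVED = 0xff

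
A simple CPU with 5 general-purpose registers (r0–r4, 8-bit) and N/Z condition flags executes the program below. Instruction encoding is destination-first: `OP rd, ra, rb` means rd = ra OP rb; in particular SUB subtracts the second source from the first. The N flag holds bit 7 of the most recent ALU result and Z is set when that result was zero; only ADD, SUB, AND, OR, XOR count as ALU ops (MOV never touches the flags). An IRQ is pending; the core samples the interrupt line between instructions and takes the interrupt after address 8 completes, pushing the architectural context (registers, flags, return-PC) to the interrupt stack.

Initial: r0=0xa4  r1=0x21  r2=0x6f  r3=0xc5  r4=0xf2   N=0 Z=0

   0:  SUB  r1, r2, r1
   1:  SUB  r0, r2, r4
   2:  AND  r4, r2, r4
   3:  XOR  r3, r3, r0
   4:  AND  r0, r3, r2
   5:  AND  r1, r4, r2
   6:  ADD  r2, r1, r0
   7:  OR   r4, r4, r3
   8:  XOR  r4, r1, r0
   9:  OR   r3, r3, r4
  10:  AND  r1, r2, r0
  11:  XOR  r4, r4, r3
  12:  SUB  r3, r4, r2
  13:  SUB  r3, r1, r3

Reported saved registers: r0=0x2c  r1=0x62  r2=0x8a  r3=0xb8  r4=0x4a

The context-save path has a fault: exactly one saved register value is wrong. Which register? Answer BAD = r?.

BAD = r0

after  0: r0=0xa4 r1=0x4e r2=0x6f r3=0xc5 r4=0xf2  N=0 Z=0
after  1: r0=0x7d r1=0x4e r2=0x6f r3=0xc5 r4=0xf2  N=0 Z=0
after  2: r0=0x7d r1=0x4e r2=0x6f r3=0xc5 r4=0x62  N=0 Z=0
after  3: r0=0x7d r1=0x4e r2=0x6f r3=0xb8 r4=0x62  N=1 Z=0
after  4: r0=0x28 r1=0x4e r2=0x6f r3=0xb8 r4=0x62  N=0 Z=0
after  5: r0=0x28 r1=0x62 r2=0x6f r3=0xb8 r4=0x62  N=0 Z=0
after  6: r0=0x28 r1=0x62 r2=0x8a r3=0xb8 r4=0x62  N=1 Z=0
after  7: r0=0x28 r1=0x62 r2=0x8a r3=0xb8 r4=0xfa  N=1 Z=0
after  8: r0=0x28 r1=0x62 r2=0x8a r3=0xb8 r4=0x4a  N=0 Z=0
-- IRQ taken; context saved, return-PC = 9 --
mismatch: r0: reported 0x2c vs actual 0x28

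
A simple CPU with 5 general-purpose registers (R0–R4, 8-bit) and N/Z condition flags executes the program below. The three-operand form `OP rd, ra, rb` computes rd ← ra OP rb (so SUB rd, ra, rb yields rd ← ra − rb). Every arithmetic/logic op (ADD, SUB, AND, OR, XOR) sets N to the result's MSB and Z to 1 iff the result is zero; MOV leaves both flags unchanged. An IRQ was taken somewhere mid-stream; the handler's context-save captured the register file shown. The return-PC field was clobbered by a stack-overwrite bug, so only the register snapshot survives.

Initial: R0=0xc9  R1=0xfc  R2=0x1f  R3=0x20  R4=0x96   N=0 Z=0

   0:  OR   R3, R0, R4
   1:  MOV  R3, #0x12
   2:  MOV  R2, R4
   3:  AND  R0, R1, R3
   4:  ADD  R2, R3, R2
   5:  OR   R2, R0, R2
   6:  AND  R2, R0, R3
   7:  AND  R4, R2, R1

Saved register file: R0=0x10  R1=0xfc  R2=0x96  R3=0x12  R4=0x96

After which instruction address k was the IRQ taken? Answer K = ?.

K = 3

after  0: R0=0xc9 R1=0xfc R2=0x1f R3=0xdf R4=0x96  N=1 Z=0
after  1: R0=0xc9 R1=0xfc R2=0x1f R3=0x12 R4=0x96  N=1 Z=0
after  2: R0=0xc9 R1=0xfc R2=0x96 R3=0x12 R4=0x96  N=1 Z=0
after  3: R0=0x10 R1=0xfc R2=0x96 R3=0x12 R4=0x96  N=0 Z=0
-- IRQ taken; context saved, return-PC = 4 --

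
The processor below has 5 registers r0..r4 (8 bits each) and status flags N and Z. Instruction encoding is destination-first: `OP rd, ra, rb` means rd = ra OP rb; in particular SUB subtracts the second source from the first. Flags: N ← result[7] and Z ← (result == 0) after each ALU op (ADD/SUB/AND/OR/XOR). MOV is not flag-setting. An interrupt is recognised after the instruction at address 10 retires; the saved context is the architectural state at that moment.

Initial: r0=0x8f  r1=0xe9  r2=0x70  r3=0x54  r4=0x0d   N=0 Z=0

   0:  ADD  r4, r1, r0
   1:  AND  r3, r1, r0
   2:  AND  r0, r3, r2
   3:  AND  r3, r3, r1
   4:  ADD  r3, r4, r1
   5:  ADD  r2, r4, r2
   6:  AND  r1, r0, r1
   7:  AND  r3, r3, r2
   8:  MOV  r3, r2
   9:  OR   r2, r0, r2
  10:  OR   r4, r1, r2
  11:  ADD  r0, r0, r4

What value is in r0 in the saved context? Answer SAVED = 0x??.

SAVED = 0x00

after  0: r0=0x8f r1=0xe9 r2=0x70 r3=0x54 r4=0x78  N=0 Z=0
after  1: r0=0x8f r1=0xe9 r2=0x70 r3=0x89 r4=0x78  N=1 Z=0
after  2: r0=0x00 r1=0xe9 r2=0x70 r3=0x89 r4=0x78  N=0 Z=1
after  3: r0=0x00 r1=0xe9 r2=0x70 r3=0x89 r4=0x78  N=1 Z=0
after  4: r0=0x00 r1=0xe9 r2=0x70 r3=0x61 r4=0x78  N=0 Z=0
after  5: r0=0x00 r1=0xe9 r2=0xe8 r3=0x61 r4=0x78  N=1 Z=0
after  6: r0=0x00 r1=0x00 r2=0xe8 r3=0x61 r4=0x78  N=0 Z=1
after  7: r0=0x00 r1=0x00 r2=0xe8 r3=0x60 r4=0x78  N=0 Z=0
after  8: r0=0x00 r1=0x00 r2=0xe8 r3=0xe8 r4=0x78  N=0 Z=0
after  9: r0=0x00 r1=0x00 r2=0xe8 r3=0xe8 r4=0x78  N=1 Z=0
after 10: r0=0x00 r1=0x00 r2=0xe8 r3=0xe8 r4=0xe8  N=1 Z=0
-- IRQ taken; context saved, return-PC = 11 --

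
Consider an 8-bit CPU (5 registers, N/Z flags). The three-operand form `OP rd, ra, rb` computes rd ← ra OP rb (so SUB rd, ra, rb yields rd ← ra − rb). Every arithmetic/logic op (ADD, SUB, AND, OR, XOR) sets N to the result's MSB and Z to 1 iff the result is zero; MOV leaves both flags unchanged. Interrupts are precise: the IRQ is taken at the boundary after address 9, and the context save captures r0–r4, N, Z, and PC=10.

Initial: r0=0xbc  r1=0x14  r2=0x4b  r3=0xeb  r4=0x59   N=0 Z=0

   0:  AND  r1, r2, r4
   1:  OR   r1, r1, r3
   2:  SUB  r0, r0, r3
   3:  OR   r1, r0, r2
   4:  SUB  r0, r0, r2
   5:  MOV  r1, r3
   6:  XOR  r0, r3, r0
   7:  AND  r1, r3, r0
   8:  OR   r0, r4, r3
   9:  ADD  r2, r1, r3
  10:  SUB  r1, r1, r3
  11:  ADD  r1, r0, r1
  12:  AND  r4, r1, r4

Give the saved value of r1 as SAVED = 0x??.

SAVED = 0x69

after  0: r0=0xbc r1=0x49 r2=0x4b r3=0xeb r4=0x59  N=0 Z=0
after  1: r0=0xbc r1=0xeb r2=0x4b r3=0xeb r4=0x59  N=1 Z=0
after  2: r0=0xd1 r1=0xeb r2=0x4b r3=0xeb r4=0x59  N=1 Z=0
after  3: r0=0xd1 r1=0xdb r2=0x4b r3=0xeb r4=0x59  N=1 Z=0
after  4: r0=0x86 r1=0xdb r2=0x4b r3=0xeb r4=0x59  N=1 Z=0
after  5: r0=0x86 r1=0xeb r2=0x4b r3=0xeb r4=0x59  N=1 Z=0
after  6: r0=0x6d r1=0xeb r2=0x4b r3=0xeb r4=0x59  N=0 Z=0
after  7: r0=0x6d r1=0x69 r2=0x4b r3=0xeb r4=0x59  N=0 Z=0
after  8: r0=0xfb r1=0x69 r2=0x4b r3=0xeb r4=0x59  N=1 Z=0
after  9: r0=0xfb r1=0x69 r2=0x54 r3=0xeb r4=0x59  N=0 Z=0
-- IRQ taken; context saved, return-PC = 10 --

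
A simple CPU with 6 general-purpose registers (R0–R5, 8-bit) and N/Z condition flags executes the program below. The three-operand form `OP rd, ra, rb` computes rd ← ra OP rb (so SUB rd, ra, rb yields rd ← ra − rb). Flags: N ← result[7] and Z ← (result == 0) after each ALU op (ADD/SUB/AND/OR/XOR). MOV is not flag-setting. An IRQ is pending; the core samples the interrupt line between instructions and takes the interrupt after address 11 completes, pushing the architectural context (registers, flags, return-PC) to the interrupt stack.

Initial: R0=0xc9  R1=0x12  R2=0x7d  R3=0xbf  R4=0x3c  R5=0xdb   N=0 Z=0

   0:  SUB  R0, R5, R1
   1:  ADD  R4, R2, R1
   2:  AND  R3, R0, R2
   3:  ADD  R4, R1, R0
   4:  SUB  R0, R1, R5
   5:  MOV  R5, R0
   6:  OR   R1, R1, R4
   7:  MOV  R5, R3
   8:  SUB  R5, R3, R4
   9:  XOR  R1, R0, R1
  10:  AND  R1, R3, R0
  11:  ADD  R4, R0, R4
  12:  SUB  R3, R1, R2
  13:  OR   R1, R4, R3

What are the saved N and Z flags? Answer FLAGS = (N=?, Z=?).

after  0: R0=0xc9 R1=0x12 R2=0x7d R3=0xbf R4=0x3c R5=0xdb  N=1 Z=0
after  1: R0=0xc9 R1=0x12 R2=0x7d R3=0xbf R4=0x8f R5=0xdb  N=1 Z=0
after  2: R0=0xc9 R1=0x12 R2=0x7d R3=0x49 R4=0x8f R5=0xdb  N=0 Z=0
after  3: R0=0xc9 R1=0x12 R2=0x7d R3=0x49 R4=0xdb R5=0xdb  N=1 Z=0
after  4: R0=0x37 R1=0x12 R2=0x7d R3=0x49 R4=0xdb R5=0xdb  N=0 Z=0
after  5: R0=0x37 R1=0x12 R2=0x7d R3=0x49 R4=0xdb R5=0x37  N=0 Z=0
after  6: R0=0x37 R1=0xdb R2=0x7d R3=0x49 R4=0xdb R5=0x37  N=1 Z=0
after  7: R0=0x37 R1=0xdb R2=0x7d R3=0x49 R4=0xdb R5=0x49  N=1 Z=0
after  8: R0=0x37 R1=0xdb R2=0x7d R3=0x49 R4=0xdb R5=0x6e  N=0 Z=0
after  9: R0=0x37 R1=0xec R2=0x7d R3=0x49 R4=0xdb R5=0x6e  N=1 Z=0
after 10: R0=0x37 R1=0x01 R2=0x7d R3=0x49 R4=0xdb R5=0x6e  N=0 Z=0
after 11: R0=0x37 R1=0x01 R2=0x7d R3=0x49 R4=0x12 R5=0x6e  N=0 Z=0
-- IRQ taken; context saved, return-PC = 12 --

FLAGS = (N=0, Z=0)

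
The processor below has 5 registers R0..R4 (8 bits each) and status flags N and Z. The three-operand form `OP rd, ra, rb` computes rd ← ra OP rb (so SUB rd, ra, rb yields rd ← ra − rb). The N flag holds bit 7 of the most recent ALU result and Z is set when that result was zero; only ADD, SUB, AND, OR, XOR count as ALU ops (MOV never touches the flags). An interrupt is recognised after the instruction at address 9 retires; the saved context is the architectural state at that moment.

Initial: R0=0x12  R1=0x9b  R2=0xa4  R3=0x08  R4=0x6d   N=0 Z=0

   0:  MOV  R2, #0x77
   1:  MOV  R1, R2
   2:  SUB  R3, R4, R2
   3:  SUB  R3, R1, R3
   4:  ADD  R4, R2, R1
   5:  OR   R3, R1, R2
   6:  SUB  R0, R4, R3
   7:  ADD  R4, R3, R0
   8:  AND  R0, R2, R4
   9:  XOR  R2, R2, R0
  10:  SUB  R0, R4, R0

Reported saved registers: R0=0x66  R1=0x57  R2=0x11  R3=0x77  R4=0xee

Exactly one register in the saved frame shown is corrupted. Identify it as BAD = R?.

after  0: R0=0x12 R1=0x9b R2=0x77 R3=0x08 R4=0x6d  N=0 Z=0
after  1: R0=0x12 R1=0x77 R2=0x77 R3=0x08 R4=0x6d  N=0 Z=0
after  2: R0=0x12 R1=0x77 R2=0x77 R3=0xf6 R4=0x6d  N=1 Z=0
after  3: R0=0x12 R1=0x77 R2=0x77 R3=0x81 R4=0x6d  N=1 Z=0
after  4: R0=0x12 R1=0x77 R2=0x77 R3=0x81 R4=0xee  N=1 Z=0
after  5: R0=0x12 R1=0x77 R2=0x77 R3=0x77 R4=0xee  N=0 Z=0
after  6: R0=0x77 R1=0x77 R2=0x77 R3=0x77 R4=0xee  N=0 Z=0
after  7: R0=0x77 R1=0x77 R2=0x77 R3=0x77 R4=0xee  N=1 Z=0
after  8: R0=0x66 R1=0x77 R2=0x77 R3=0x77 R4=0xee  N=0 Z=0
after  9: R0=0x66 R1=0x77 R2=0x11 R3=0x77 R4=0xee  N=0 Z=0
-- IRQ taken; context saved, return-PC = 10 --
mismatch: R1: reported 0x57 vs actual 0x77

BAD = R1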